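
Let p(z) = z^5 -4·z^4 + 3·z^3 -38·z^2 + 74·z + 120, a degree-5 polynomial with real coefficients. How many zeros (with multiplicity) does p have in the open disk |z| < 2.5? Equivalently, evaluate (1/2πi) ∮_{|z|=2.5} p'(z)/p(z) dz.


The zeros of p are: (-1 + 3i), (-1 - 3i), 4, -1, 3.
Their magnitudes are: 3.162, 3.162, 4, 1, 3.
Zeros with |z| < R = 2.5: -1.
Count = 1.
By the argument principle, (1/2πi) ∮_{|z|=R} p'(z)/p(z) dz equals exactly this count.

Number of zeros inside |z| < 2.5: 1.


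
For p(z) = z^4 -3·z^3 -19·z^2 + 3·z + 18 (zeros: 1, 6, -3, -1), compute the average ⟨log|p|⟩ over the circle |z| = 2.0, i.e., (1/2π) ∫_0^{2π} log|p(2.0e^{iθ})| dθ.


Zeros: -3, -1, 1, 6; r = 2.0.
Inside |z| < r: -1, 1. Outside (|z| ≥ r): -3, 6.
p(0) = 18, so log|p(0)| = log(18) = 2.8904.
Apply Jensen: I(r) = log|p(0)| + Σ_k log(r/|z_k|), summed over zeros inside |z| < r.
  log(r/|z_k|) for z_k = 1: log(2.0/1) = 0.6931
  log(r/|z_k|) for z_k = -1: log(2.0/1) = 0.6931
  Outside zeros (-3, 6) contribute nothing to the Jensen sum.
Sum over inside zeros: 1.3863.
I(r) = log|p(0)| + (inside sum) = 2.8904 + 1.3863 = 4.2767.
Note: since some zeros are outside |z| ≤ r, the simplified n·log(r) form does NOT apply — only the inside zeros contribute.

I(r) ≈ 4.2767.


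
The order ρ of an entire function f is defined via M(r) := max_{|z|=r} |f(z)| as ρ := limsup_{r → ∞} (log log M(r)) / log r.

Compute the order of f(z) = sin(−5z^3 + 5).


Write sin(w) = (e^{iw} ± e^{−iw})/(2 or 2i), so |sin(w)| ≤ e^{|w|}. With w = −5z^3 + 5, |w| ≤ 5r^3 + 5 on |z|=r, giving M(r) ≤ e^{5r^3 + 5} and ρ ≤ 3. For the lower bound, choose z on |z|=r with -5z^3 purely imaginary of modulus 5r^3; then |sin(−5z^3 + 5)| grows like e^{5r^3}/2, so ρ ≥ 3. Hence ρ = 3.
Therefore ρ = 3.

Order ρ = 3.


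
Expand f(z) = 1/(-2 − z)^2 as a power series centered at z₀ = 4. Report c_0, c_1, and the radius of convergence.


Let w = z − z₀, so z = z₀ + w.
Then -2 − z = -2 − (z₀ + w) = (-2 − z₀) − w = -6 − w.
f(z) = 1/(-6 − w)^2 = (1/(-6)^2) · (1 − w/(-6))^{−2}.
By the binomial series (1−u)^{−2} = Σ_{n≥0} C(n+1, 1) u^n for |u|<1, with u = w/(-6):
  c_n = C(n+1, 1) / (-6)^(n+2).
  c_0 = 1/(-6)^2 = 1/36.
  c_1 = 2/(-6)^3 = -1/108.
The series is valid for |w/d| < 1, i.e. |z − z₀| < |d|.
Radius of convergence: R = |-2 − z₀| = |-6| = 6 (distance from z₀ to the singularity z = -2).

c_0 = 1/36, c_1 = -1/108; R = 6.


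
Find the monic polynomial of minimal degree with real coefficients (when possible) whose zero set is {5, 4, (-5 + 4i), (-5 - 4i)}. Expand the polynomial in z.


The polynomial is p(z) = ∏_{α ∈ S} (z − α), where S = {5, 4, (-5 + 4i), (-5 - 4i)}.
Expanding the product yields: p(z) = z^4 + z^3 -29·z^2 -169·z + 820.
Note conjugate pairs combine to real quadratics: (z − (-5+4i))(z − (-5−4i)) = z² + 10z + 41.
The resulting polynomial has degree 4 and real coefficients as required.

p(z) = z^4 + z^3 -29·z^2 -169·z + 820.


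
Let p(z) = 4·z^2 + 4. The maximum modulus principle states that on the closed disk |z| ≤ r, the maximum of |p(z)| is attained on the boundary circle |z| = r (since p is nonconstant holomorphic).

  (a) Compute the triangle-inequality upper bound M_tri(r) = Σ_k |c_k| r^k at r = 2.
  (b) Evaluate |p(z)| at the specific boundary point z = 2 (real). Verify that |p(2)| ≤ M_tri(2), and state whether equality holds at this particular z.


Coefficients: c_0 = 4, c_1 = 0, c_2 = 4. Radius r = 2.
Part (a). Triangle bound: M_tri(r) = Σ_k |c_k| r^k
  = |4|·2^0 + |0|·2^1 + |4|·2^2
  = 4 + 0 + 16 = 20.
This bounds M(r) := max_{|z|=r} |p(z)| from above; equality holds iff all terms c_k z^k can be made to align in phase at a single z on |z|=r.
Part (b). At z = 2 (real, on the circle |z| = r):
  p(2) = (4)·2^0 + (0)·2^1 + (4)·2^2 = 20.
  |p(2)| = 20.
Since all nonzero coefficients share the same sign, |p(2)| = 20 = M_tri(2); the triangle bound is attained at z = 2, so in fact M(r) = 20.

M_tri(2) = 20; |p(2)| = 20; equality at z=2: yes.


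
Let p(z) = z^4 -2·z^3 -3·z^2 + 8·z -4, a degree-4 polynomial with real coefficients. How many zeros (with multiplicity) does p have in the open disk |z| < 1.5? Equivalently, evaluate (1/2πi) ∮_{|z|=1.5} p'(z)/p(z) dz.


The zeros of p are: 1, 2, -2, 1.
Their magnitudes are: 1, 2, 2, 1.
Zeros with |z| < R = 1.5: 1, 1.
Count = 2.
By the argument principle, (1/2πi) ∮_{|z|=R} p'(z)/p(z) dz equals exactly this count.

Number of zeros inside |z| < 1.5: 2.


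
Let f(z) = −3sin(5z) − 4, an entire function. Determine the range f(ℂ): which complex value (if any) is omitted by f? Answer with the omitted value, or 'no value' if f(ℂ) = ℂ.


Little Picard bounds the complement of f(ℂ) to at most one point.
sin is entire and surjective onto ℂ: for every w ∈ ℂ, sin(ζ) = w has a solution ζ ∈ ℂ (e.g., via the complex inverse arcsin). With ζ = 5z this gives z = ζ/(5). Then -3·sin(5z) takes every value in -3·ℂ = ℂ, and adding -4 is a bijection of ℂ. So f is surjective and omits no value. (Note: only on the real line is sin bounded by [−1, 1].)

Omitted value: no value.


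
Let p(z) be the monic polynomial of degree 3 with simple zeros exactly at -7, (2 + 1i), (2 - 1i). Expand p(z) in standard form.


The polynomial is p(z) = ∏_{α ∈ S} (z − α), where S = {-7, (2 + 1i), (2 - 1i)}.
Expanding the product yields: p(z) = z^3 + 3·z^2 -23·z + 35.
Note conjugate pairs combine to real quadratics: (z − (2+1i))(z − (2−1i)) = z² − 4z + 5.
The resulting polynomial has degree 3 and real coefficients as required.

p(z) = z^3 + 3·z^2 -23·z + 35.


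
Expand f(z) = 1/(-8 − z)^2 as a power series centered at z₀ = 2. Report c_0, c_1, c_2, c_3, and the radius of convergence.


Let w = z − z₀, so z = z₀ + w.
Then -8 − z = -8 − (z₀ + w) = (-8 − z₀) − w = -10 − w.
f(z) = 1/(-10 − w)^2 = (1/(-10)^2) · (1 − w/(-10))^{−2}.
By the binomial series (1−u)^{−2} = Σ_{n≥0} C(n+1, 1) u^n for |u|<1, with u = w/(-10):
  c_n = C(n+1, 1) / (-10)^(n+2).
  c_0 = 1/(-10)^2 = 1/100.
  c_1 = 2/(-10)^3 = -1/500.
  c_2 = 3/(-10)^4 = 3/10000.
  c_3 = 4/(-10)^5 = -1/25000.
The series is valid for |w/d| < 1, i.e. |z − z₀| < |d|.
Radius of convergence: R = |-8 − z₀| = |-10| = 10 (distance from z₀ to the singularity z = -8).

c_0 = 1/100, c_1 = -1/500, c_2 = 3/10000, c_3 = -1/25000; R = 10.


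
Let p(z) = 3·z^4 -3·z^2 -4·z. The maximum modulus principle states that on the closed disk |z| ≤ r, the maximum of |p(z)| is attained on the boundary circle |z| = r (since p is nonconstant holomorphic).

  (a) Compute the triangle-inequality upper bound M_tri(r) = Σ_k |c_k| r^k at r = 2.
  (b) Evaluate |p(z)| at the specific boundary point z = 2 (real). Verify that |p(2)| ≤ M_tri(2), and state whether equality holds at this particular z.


Coefficients: c_0 = 0, c_1 = -4, c_2 = -3, c_3 = 0, c_4 = 3. Radius r = 2.
Part (a). Triangle bound: M_tri(r) = Σ_k |c_k| r^k
  = |0|·2^0 + |-4|·2^1 + |-3|·2^2 + |0|·2^3 + |3|·2^4
  = 0 + 8 + 12 + 0 + 48 = 68.
This bounds M(r) := max_{|z|=r} |p(z)| from above; equality holds iff all terms c_k z^k can be made to align in phase at a single z on |z|=r.
Part (b). At z = 2 (real, on the circle |z| = r):
  p(2) = (0)·2^0 + (-4)·2^1 + (-3)·2^2 + (0)·2^3 + (3)·2^4 = 28.
  |p(2)| = 28.
Check: |p(2)| = 28 ≤ 68 = M_tri(2). ✓ Equality does not hold at z = 2 (the coefficients have mixed signs, so the terms do not all align in phase there).

M_tri(2) = 68; |p(2)| = 28; equality at z=2: no.


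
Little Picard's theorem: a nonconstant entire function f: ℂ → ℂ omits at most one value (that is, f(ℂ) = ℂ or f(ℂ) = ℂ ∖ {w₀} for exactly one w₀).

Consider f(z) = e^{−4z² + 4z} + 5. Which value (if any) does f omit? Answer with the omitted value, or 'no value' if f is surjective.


Little Picard bounds the complement of f(ℂ) to at most one point.
The exponent g(z) = −4z² + 4z is a nonconstant polynomial, hence surjective onto ℂ. So e^{g(z)} takes every value in {e^w : w ∈ ℂ} = ℂ ∖ {0}. Adding 5 shifts the range to ℂ ∖ {5}. f omits exactly 5.

Omitted value: 5.


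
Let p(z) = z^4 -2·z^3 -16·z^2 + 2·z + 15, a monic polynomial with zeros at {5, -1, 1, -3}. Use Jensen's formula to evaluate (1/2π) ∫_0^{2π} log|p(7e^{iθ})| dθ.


Zeros: -3, -1, 1, 5; r = 7.
Inside |z| < r: -3, -1, 1, 5. Outside (|z| ≥ r): ∅.
p(0) = 15, so log|p(0)| = log(15) = 2.7081.
Apply Jensen: I(r) = log|p(0)| + Σ_k log(r/|z_k|), summed over zeros inside |z| < r.
  log(r/|z_k|) for z_k = 5: log(7/5) = 0.3365
  log(r/|z_k|) for z_k = -1: log(7/1) = 1.9459
  log(r/|z_k|) for z_k = 1: log(7/1) = 1.9459
  log(r/|z_k|) for z_k = -3: log(7/3) = 0.8473
Sum over inside zeros: 5.0756.
I(r) = log|p(0)| + (inside sum) = 2.7081 + 5.0756 = 7.7836.
Closed form (all zeros inside, monic): I(r) = n·log(r) = 4·log(7) = 7.7836. ✓

I(r) ≈ 7.7836.


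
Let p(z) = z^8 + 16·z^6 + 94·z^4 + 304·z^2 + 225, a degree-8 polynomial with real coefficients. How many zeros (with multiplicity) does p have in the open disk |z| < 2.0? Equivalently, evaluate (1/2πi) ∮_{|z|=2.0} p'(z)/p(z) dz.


The zeros of p are: (0 + 1i), (0 - 1i), (1 + 2i), (1 - 2i), (0 + 3i), (0 - 3i), (-1 + 2i), (-1 - 2i).
Their magnitudes are: 1, 1, 2.236, 2.236, 3, 3, 2.236, 2.236.
Zeros with |z| < R = 2.0: (0 + 1i), (0 - 1i).
Count = 2.
By the argument principle, (1/2πi) ∮_{|z|=R} p'(z)/p(z) dz equals exactly this count.

Number of zeros inside |z| < 2.0: 2.


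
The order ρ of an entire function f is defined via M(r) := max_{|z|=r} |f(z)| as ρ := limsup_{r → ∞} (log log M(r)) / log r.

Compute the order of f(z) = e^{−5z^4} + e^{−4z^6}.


Each summand is entire of order 4 and 6 respectively (as in the single-exponential case). The order of a sum is at most the max of the orders, so ρ ≤ 6. For the lower bound: on |z|=r choose arg z so that -4z^6 is real positive; then |e^{-4z^6}| = e^{4r^6} while |e^{-5z^4}| ≤ e^{5r^4} = o(e^{4r^6}). So |f| ≥ e^{4r^6}(1 − o(1)) and ρ ≥ 6. Hence ρ = max(4, 6) = 6.
Therefore ρ = 6.

Order ρ = 6.


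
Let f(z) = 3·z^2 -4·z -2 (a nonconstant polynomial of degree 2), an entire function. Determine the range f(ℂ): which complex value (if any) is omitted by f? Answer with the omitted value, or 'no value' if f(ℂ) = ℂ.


Little Picard bounds the complement of f(ℂ) to at most one point.
For every w ∈ ℂ, the equation p(z) − w = 0 is a nonconstant polynomial in z and hence has at least one root by the fundamental theorem of algebra. So p is surjective onto ℂ, omitting no value.

Omitted value: no value.


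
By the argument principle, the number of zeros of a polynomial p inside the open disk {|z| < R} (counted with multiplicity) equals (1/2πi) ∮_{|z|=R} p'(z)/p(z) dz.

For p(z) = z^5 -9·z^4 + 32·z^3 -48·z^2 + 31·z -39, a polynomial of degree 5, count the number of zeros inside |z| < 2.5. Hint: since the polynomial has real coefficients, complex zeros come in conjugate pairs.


The zeros of p are: (3 + 2i), (3 - 2i), 3, (0 + 1i), (0 - 1i).
Their magnitudes are: 3.606, 3.606, 3, 1, 1.
Zeros with |z| < R = 2.5: (0 + 1i), (0 - 1i).
Count = 2.
By the argument principle, (1/2πi) ∮_{|z|=R} p'(z)/p(z) dz equals exactly this count.

Number of zeros inside |z| < 2.5: 2.


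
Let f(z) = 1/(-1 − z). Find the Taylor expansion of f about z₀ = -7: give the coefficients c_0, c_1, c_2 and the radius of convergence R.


Let w = z − z₀, so z = z₀ + w.
Then -1 − z = -1 − (z₀ + w) = (-1 − z₀) − w = 6 − w.
f(z) = 1/(6 − w) = (1/(6)) · 1/(1 − w/(6)) = Σ_{n≥0} w^n / (6)^(n+1).
So c_n = 1/(6)^(n+1):
  c_0 = 1/(6)^1 = 1/6.
  c_1 = 1/(6)^2 = 1/36.
  c_2 = 1/(6)^3 = 1/216.
The series is valid for |w/d| < 1, i.e. |z − z₀| < |d|.
Radius of convergence: R = |-1 − z₀| = |6| = 6 (distance from z₀ to the singularity z = -1).

c_0 = 1/6, c_1 = 1/36, c_2 = 1/216; R = 6.


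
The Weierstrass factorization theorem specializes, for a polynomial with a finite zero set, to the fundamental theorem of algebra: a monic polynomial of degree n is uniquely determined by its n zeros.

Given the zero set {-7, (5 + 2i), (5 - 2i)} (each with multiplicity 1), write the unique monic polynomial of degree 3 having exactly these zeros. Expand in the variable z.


The polynomial is p(z) = ∏_{α ∈ S} (z − α), where S = {-7, (5 + 2i), (5 - 2i)}.
Expanding the product yields: p(z) = z^3 -3·z^2 -41·z + 203.
Note conjugate pairs combine to real quadratics: (z − (5+2i))(z − (5−2i)) = z² − 10z + 29.
The resulting polynomial has degree 3 and real coefficients as required.

p(z) = z^3 -3·z^2 -41·z + 203.


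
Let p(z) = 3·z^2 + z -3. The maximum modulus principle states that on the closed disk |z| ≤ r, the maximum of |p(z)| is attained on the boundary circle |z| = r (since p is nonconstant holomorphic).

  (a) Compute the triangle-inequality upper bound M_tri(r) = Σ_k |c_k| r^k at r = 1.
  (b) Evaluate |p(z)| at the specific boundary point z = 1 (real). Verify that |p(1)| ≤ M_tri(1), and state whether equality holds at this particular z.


Coefficients: c_0 = -3, c_1 = 1, c_2 = 3. Radius r = 1.
Part (a). Triangle bound: M_tri(r) = Σ_k |c_k| r^k
  = |-3|·1^0 + |1|·1^1 + |3|·1^2
  = 3 + 1 + 3 = 7.
This bounds M(r) := max_{|z|=r} |p(z)| from above; equality holds iff all terms c_k z^k can be made to align in phase at a single z on |z|=r.
Part (b). At z = 1 (real, on the circle |z| = r):
  p(1) = (-3)·1^0 + (1)·1^1 + (3)·1^2 = 1.
  |p(1)| = 1.
Check: |p(1)| = 1 ≤ 7 = M_tri(1). ✓ Equality does not hold at z = 1 (the coefficients have mixed signs, so the terms do not all align in phase there).

M_tri(1) = 7; |p(1)| = 1; equality at z=1: no.


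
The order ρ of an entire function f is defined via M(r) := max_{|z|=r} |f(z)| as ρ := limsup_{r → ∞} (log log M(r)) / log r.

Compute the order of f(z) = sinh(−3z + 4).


sinh(w) is a linear combination of e^{iw} and e^{−iw} (or e^w, e^{−w} in the hyperbolic case), so |sinh(w)| ≤ e^{|w|}. With w = −3z + 4, |w| ≤ 3|z| + 4 = 3r + 4 on |z| = r, giving M(r) ≤ e^{3r + 4}, so ρ ≤ 1. On a suitable ray (z = it for sin/cos; z = t for sinh/cosh, t real → ∞), |sinh(−3z + 4)| grows like e^{3|t|}/2, so ρ ≥ 1. Hence ρ = 1.
Therefore ρ = 1.

Order ρ = 1.


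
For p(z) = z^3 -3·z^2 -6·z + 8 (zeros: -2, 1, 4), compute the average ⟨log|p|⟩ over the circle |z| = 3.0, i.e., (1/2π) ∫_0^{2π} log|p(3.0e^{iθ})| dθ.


Zeros: -2, 1, 4; r = 3.0.
Inside |z| < r: -2, 1. Outside (|z| ≥ r): 4.
p(0) = 8, so log|p(0)| = log(8) = 2.0794.
Apply Jensen: I(r) = log|p(0)| + Σ_k log(r/|z_k|), summed over zeros inside |z| < r.
  log(r/|z_k|) for z_k = -2: log(3.0/2) = 0.4055
  log(r/|z_k|) for z_k = 1: log(3.0/1) = 1.0986
  Outside zeros (4) contribute nothing to the Jensen sum.
Sum over inside zeros: 1.5041.
I(r) = log|p(0)| + (inside sum) = 2.0794 + 1.5041 = 3.5835.
Note: since some zeros are outside |z| ≤ r, the simplified n·log(r) form does NOT apply — only the inside zeros contribute.

I(r) ≈ 3.5835.


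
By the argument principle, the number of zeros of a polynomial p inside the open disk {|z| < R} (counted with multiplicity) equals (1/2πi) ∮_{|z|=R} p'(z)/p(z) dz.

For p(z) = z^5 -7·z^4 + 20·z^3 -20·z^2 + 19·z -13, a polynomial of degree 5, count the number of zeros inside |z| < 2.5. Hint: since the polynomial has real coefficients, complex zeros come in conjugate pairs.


The zeros of p are: 1, (0 + 1i), (0 - 1i), (3 + 2i), (3 - 2i).
Their magnitudes are: 1, 1, 1, 3.606, 3.606.
Zeros with |z| < R = 2.5: 1, (0 + 1i), (0 - 1i).
Count = 3.
By the argument principle, (1/2πi) ∮_{|z|=R} p'(z)/p(z) dz equals exactly this count.

Number of zeros inside |z| < 2.5: 3.


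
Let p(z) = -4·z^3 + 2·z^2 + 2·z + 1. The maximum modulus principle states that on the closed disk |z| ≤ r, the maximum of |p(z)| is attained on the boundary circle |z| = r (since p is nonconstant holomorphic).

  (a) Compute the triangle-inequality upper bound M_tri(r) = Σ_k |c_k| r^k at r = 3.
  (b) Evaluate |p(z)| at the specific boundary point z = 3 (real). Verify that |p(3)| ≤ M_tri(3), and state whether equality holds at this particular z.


Coefficients: c_0 = 1, c_1 = 2, c_2 = 2, c_3 = -4. Radius r = 3.
Part (a). Triangle bound: M_tri(r) = Σ_k |c_k| r^k
  = |1|·3^0 + |2|·3^1 + |2|·3^2 + |-4|·3^3
  = 1 + 6 + 18 + 108 = 133.
This bounds M(r) := max_{|z|=r} |p(z)| from above; equality holds iff all terms c_k z^k can be made to align in phase at a single z on |z|=r.
Part (b). At z = 3 (real, on the circle |z| = r):
  p(3) = (1)·3^0 + (2)·3^1 + (2)·3^2 + (-4)·3^3 = -83.
  |p(3)| = 83.
Check: |p(3)| = 83 ≤ 133 = M_tri(3). ✓ Equality does not hold at z = 3 (the coefficients have mixed signs, so the terms do not all align in phase there).

M_tri(3) = 133; |p(3)| = 83; equality at z=3: no.


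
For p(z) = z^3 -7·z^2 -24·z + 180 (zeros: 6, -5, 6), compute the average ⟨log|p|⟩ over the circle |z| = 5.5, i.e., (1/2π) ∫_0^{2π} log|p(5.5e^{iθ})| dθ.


Zeros: -5, 6, 6; r = 5.5.
Inside |z| < r: -5. Outside (|z| ≥ r): 6, 6.
p(0) = 180, so log|p(0)| = log(180) = 5.1930.
Apply Jensen: I(r) = log|p(0)| + Σ_k log(r/|z_k|), summed over zeros inside |z| < r.
  log(r/|z_k|) for z_k = -5: log(5.5/5) = 0.0953
  Outside zeros (6, 6) contribute nothing to the Jensen sum.
Sum over inside zeros: 0.0953.
I(r) = log|p(0)| + (inside sum) = 5.1930 + 0.0953 = 5.2883.
Note: since some zeros are outside |z| ≤ r, the simplified n·log(r) form does NOT apply — only the inside zeros contribute.

I(r) ≈ 5.2883.


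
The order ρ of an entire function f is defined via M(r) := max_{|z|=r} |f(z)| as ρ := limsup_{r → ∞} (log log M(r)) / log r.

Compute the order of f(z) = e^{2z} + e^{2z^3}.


Each summand is entire of order 1 and 3 respectively (as in the single-exponential case). The order of a sum is at most the max of the orders, so ρ ≤ 3. For the lower bound: on |z|=r choose arg z so that 2z^3 is real positive; then |e^{2z^3}| = e^{2r^3} while |e^{2z}| ≤ e^{2r^1} = o(e^{2r^3}). So |f| ≥ e^{2r^3}(1 − o(1)) and ρ ≥ 3. Hence ρ = max(1, 3) = 3.
Therefore ρ = 3.

Order ρ = 3.


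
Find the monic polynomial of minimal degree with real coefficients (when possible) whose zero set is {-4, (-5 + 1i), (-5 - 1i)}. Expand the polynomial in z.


The polynomial is p(z) = ∏_{α ∈ S} (z − α), where S = {-4, (-5 + 1i), (-5 - 1i)}.
Expanding the product yields: p(z) = z^3 + 14·z^2 + 66·z + 104.
Note conjugate pairs combine to real quadratics: (z − (-5+1i))(z − (-5−1i)) = z² + 10z + 26.
The resulting polynomial has degree 3 and real coefficients as required.

p(z) = z^3 + 14·z^2 + 66·z + 104.


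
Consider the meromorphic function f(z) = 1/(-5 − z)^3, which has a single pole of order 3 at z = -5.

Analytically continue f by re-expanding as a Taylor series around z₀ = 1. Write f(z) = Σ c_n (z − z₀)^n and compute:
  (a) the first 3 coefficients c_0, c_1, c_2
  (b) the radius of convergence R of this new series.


Let w = z − z₀, so z = z₀ + w.
Then -5 − z = -5 − (z₀ + w) = (-5 − z₀) − w = -6 − w.
f(z) = 1/(-6 − w)^3 = (1/(-6)^3) · (1 − w/(-6))^{−3}.
By the binomial series (1−u)^{−3} = Σ_{n≥0} C(n+2, 2) u^n for |u|<1, with u = w/(-6):
  c_n = C(n+2, 2) / (-6)^(n+3).
  c_0 = 1/(-6)^3 = -1/216.
  c_1 = 3/(-6)^4 = 1/432.
  c_2 = 6/(-6)^5 = -1/1296.
The series is valid for |w/d| < 1, i.e. |z − z₀| < |d|.
Radius of convergence: R = |-5 − z₀| = |-6| = 6 (distance from z₀ to the singularity z = -5).

c_0 = -1/216, c_1 = 1/432, c_2 = -1/1296; R = 6.


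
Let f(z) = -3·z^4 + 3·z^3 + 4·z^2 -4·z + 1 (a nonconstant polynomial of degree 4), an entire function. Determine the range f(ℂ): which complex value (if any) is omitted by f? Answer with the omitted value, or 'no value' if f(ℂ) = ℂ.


Little Picard bounds the complement of f(ℂ) to at most one point.
For every w ∈ ℂ, the equation p(z) − w = 0 is a nonconstant polynomial in z and hence has at least one root by the fundamental theorem of algebra. So p is surjective onto ℂ, omitting no value.

Omitted value: no value.


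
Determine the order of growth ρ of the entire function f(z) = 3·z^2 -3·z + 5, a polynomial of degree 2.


|f(z)| ≤ Σ|c_k|·r^k = O(r^2) as r → ∞. Polynomial growth is O(e^{r^ε}) for every ε > 0 (since r^2/e^{r^ε} → 0), so ρ ≤ ε for all ε > 0, i.e. ρ = 0. Every nonconstant polynomial has order 0.
Therefore ρ = 0.

Order ρ = 0.


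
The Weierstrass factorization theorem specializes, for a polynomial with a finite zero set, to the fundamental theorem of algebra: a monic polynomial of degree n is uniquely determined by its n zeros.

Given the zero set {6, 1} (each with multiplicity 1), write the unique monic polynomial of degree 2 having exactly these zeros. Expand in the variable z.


The polynomial is p(z) = ∏_{α ∈ S} (z − α), where S = {6, 1}.
Expanding the product yields: p(z) = z^2 -7·z + 6.
The resulting polynomial has degree 2 and real coefficients as required.

p(z) = z^2 -7·z + 6.


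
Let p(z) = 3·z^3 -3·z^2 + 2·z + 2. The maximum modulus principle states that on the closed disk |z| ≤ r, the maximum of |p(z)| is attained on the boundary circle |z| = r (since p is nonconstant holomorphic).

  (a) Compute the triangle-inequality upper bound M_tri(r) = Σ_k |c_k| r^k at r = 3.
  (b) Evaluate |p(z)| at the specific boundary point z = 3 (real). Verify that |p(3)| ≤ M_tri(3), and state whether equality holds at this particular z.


Coefficients: c_0 = 2, c_1 = 2, c_2 = -3, c_3 = 3. Radius r = 3.
Part (a). Triangle bound: M_tri(r) = Σ_k |c_k| r^k
  = |2|·3^0 + |2|·3^1 + |-3|·3^2 + |3|·3^3
  = 2 + 6 + 27 + 81 = 116.
This bounds M(r) := max_{|z|=r} |p(z)| from above; equality holds iff all terms c_k z^k can be made to align in phase at a single z on |z|=r.
Part (b). At z = 3 (real, on the circle |z| = r):
  p(3) = (2)·3^0 + (2)·3^1 + (-3)·3^2 + (3)·3^3 = 62.
  |p(3)| = 62.
Check: |p(3)| = 62 ≤ 116 = M_tri(3). ✓ Equality does not hold at z = 3 (the coefficients have mixed signs, so the terms do not all align in phase there).

M_tri(3) = 116; |p(3)| = 62; equality at z=3: no.


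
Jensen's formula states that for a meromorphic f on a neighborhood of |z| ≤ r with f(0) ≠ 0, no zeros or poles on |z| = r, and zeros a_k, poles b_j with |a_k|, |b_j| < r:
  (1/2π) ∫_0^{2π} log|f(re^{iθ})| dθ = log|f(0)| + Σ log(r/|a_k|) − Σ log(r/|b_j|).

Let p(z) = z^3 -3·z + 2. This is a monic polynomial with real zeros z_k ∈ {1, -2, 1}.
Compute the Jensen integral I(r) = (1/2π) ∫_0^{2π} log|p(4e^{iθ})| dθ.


Zeros: -2, 1, 1; r = 4.
Inside |z| < r: -2, 1, 1. Outside (|z| ≥ r): ∅.
p(0) = 2, so log|p(0)| = log(2) = 0.6931.
Apply Jensen: I(r) = log|p(0)| + Σ_k log(r/|z_k|), summed over zeros inside |z| < r.
  log(r/|z_k|) for z_k = 1: log(4/1) = 1.3863
  log(r/|z_k|) for z_k = -2: log(4/2) = 0.6931
  log(r/|z_k|) for z_k = 1: log(4/1) = 1.3863
Sum over inside zeros: 3.4657.
I(r) = log|p(0)| + (inside sum) = 0.6931 + 3.4657 = 4.1589.
Closed form (all zeros inside, monic): I(r) = n·log(r) = 3·log(4) = 4.1589. ✓

I(r) ≈ 4.1589.


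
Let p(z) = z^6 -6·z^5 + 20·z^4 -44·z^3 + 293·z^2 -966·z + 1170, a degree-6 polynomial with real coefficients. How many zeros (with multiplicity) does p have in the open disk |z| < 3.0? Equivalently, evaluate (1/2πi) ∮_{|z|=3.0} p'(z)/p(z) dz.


The zeros of p are: (-2 + 3i), (-2 - 3i), (2 + 1i), (2 - 1i), (3 + 3i), (3 - 3i).
Their magnitudes are: 3.606, 3.606, 2.236, 2.236, 4.243, 4.243.
Zeros with |z| < R = 3.0: (2 + 1i), (2 - 1i).
Count = 2.
By the argument principle, (1/2πi) ∮_{|z|=R} p'(z)/p(z) dz equals exactly this count.

Number of zeros inside |z| < 3.0: 2.


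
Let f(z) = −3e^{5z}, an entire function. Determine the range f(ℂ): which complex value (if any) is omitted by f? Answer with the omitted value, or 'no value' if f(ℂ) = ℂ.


Little Picard bounds the complement of f(ℂ) to at most one point.
e^{5z} is never zero on ℂ, so -3·e^{5z} takes every value in ℂ ∖ {0}. Adding 0 shifts the range to ℂ ∖ {0}. Thus f omits exactly the value 0.

Omitted value: 0.


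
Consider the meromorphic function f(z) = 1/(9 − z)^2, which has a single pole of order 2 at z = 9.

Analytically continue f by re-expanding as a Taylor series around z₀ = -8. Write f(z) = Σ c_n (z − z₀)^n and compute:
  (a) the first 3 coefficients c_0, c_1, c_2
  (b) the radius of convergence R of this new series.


Let w = z − z₀, so z = z₀ + w.
Then 9 − z = 9 − (z₀ + w) = (9 − z₀) − w = 17 − w.
f(z) = 1/(17 − w)^2 = (1/(17)^2) · (1 − w/(17))^{−2}.
By the binomial series (1−u)^{−2} = Σ_{n≥0} C(n+1, 1) u^n for |u|<1, with u = w/(17):
  c_n = C(n+1, 1) / (17)^(n+2).
  c_0 = 1/(17)^2 = 1/289.
  c_1 = 2/(17)^3 = 2/4913.
  c_2 = 3/(17)^4 = 3/83521.
The series is valid for |w/d| < 1, i.e. |z − z₀| < |d|.
Radius of convergence: R = |9 − z₀| = |17| = 17 (distance from z₀ to the singularity z = 9).

c_0 = 1/289, c_1 = 2/4913, c_2 = 3/83521; R = 17.


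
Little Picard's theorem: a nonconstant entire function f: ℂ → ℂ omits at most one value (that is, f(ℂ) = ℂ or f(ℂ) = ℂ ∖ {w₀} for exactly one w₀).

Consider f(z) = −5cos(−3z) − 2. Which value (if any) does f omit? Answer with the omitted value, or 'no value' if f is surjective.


Little Picard bounds the complement of f(ℂ) to at most one point.
cos is entire and surjective onto ℂ: for every w ∈ ℂ, cos(ζ) = w has a solution ζ ∈ ℂ (e.g., via the complex inverse arccos). With ζ = −3z this gives z = ζ/(-3). Then -5·cos(−3z) takes every value in -5·ℂ = ℂ, and adding -2 is a bijection of ℂ. So f is surjective and omits no value. (Note: only on the real line is cos bounded by [−1, 1].)

Omitted value: no value.


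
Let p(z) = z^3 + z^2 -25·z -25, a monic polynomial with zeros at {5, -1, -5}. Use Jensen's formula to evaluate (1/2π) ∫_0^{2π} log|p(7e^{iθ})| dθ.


Zeros: -5, -1, 5; r = 7.
Inside |z| < r: -5, -1, 5. Outside (|z| ≥ r): ∅.
p(0) = -25, so log|p(0)| = log(25) = 3.2189.
Apply Jensen: I(r) = log|p(0)| + Σ_k log(r/|z_k|), summed over zeros inside |z| < r.
  log(r/|z_k|) for z_k = 5: log(7/5) = 0.3365
  log(r/|z_k|) for z_k = -1: log(7/1) = 1.9459
  log(r/|z_k|) for z_k = -5: log(7/5) = 0.3365
Sum over inside zeros: 2.6189.
I(r) = log|p(0)| + (inside sum) = 3.2189 + 2.6189 = 5.8377.
Closed form (all zeros inside, monic): I(r) = n·log(r) = 3·log(7) = 5.8377. ✓

I(r) ≈ 5.8377.


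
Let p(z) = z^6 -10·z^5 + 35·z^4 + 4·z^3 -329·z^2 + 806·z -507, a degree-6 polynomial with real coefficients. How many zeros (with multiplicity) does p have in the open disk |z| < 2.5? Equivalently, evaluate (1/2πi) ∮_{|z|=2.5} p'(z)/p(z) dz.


The zeros of p are: (3 + 2i), (3 - 2i), 1, -3, (3 + 2i), (3 - 2i).
Their magnitudes are: 3.606, 3.606, 1, 3, 3.606, 3.606.
Zeros with |z| < R = 2.5: 1.
Count = 1.
By the argument principle, (1/2πi) ∮_{|z|=R} p'(z)/p(z) dz equals exactly this count.

Number of zeros inside |z| < 2.5: 1.


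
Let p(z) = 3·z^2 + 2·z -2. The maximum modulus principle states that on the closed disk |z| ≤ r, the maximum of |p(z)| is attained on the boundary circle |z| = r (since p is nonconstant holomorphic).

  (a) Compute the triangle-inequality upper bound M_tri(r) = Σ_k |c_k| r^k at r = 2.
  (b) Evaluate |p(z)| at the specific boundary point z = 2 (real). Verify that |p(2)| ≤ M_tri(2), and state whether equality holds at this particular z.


Coefficients: c_0 = -2, c_1 = 2, c_2 = 3. Radius r = 2.
Part (a). Triangle bound: M_tri(r) = Σ_k |c_k| r^k
  = |-2|·2^0 + |2|·2^1 + |3|·2^2
  = 2 + 4 + 12 = 18.
This bounds M(r) := max_{|z|=r} |p(z)| from above; equality holds iff all terms c_k z^k can be made to align in phase at a single z on |z|=r.
Part (b). At z = 2 (real, on the circle |z| = r):
  p(2) = (-2)·2^0 + (2)·2^1 + (3)·2^2 = 14.
  |p(2)| = 14.
Check: |p(2)| = 14 ≤ 18 = M_tri(2). ✓ Equality does not hold at z = 2 (the coefficients have mixed signs, so the terms do not all align in phase there).

M_tri(2) = 18; |p(2)| = 14; equality at z=2: no.


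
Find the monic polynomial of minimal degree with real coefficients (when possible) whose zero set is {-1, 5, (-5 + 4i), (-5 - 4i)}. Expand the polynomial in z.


The polynomial is p(z) = ∏_{α ∈ S} (z − α), where S = {-1, 5, (-5 + 4i), (-5 - 4i)}.
Expanding the product yields: p(z) = z^4 + 6·z^3 -4·z^2 -214·z -205.
Note conjugate pairs combine to real quadratics: (z − (-5+4i))(z − (-5−4i)) = z² + 10z + 41.
The resulting polynomial has degree 4 and real coefficients as required.

p(z) = z^4 + 6·z^3 -4·z^2 -214·z -205.


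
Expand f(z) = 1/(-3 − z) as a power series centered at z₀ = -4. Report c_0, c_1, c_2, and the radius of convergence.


Let w = z − z₀, so z = z₀ + w.
Then -3 − z = -3 − (z₀ + w) = (-3 − z₀) − w = 1 − w.
f(z) = 1/(1 − w) = (1/(1)) · 1/(1 − w/(1)) = Σ_{n≥0} w^n / (1)^(n+1).
So c_n = 1/(1)^(n+1):
  c_0 = 1/(1)^1 = 1.
  c_1 = 1/(1)^2 = 1.
  c_2 = 1/(1)^3 = 1.
The series is valid for |w/d| < 1, i.e. |z − z₀| < |d|.
Radius of convergence: R = |-3 − z₀| = |1| = 1 (distance from z₀ to the singularity z = -3).

c_0 = 1, c_1 = 1, c_2 = 1; R = 1.


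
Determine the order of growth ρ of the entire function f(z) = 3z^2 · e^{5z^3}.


M(r) = max_{|z|=r} |3|·|z|^2·|e^{5z^3}| = 3·r^2 · e^{5r^3} (the factors attain their maxima compatibly on |z|=r). Then log M(r) = log 3 + 2·log r + 5r^3, dominated by the last term, so log log M(r) ~ 3·log r. The polynomial factor 3z^2 contributes only a log r term and does not affect the order. ρ = 3.
Therefore ρ = 3.

Order ρ = 3.


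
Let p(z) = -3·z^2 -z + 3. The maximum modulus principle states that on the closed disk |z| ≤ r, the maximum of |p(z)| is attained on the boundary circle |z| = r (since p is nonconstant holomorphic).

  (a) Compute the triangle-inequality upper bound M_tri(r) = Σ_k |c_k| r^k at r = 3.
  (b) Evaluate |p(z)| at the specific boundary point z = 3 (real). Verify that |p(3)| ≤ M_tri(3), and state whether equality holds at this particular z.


Coefficients: c_0 = 3, c_1 = -1, c_2 = -3. Radius r = 3.
Part (a). Triangle bound: M_tri(r) = Σ_k |c_k| r^k
  = |3|·3^0 + |-1|·3^1 + |-3|·3^2
  = 3 + 3 + 27 = 33.
This bounds M(r) := max_{|z|=r} |p(z)| from above; equality holds iff all terms c_k z^k can be made to align in phase at a single z on |z|=r.
Part (b). At z = 3 (real, on the circle |z| = r):
  p(3) = (3)·3^0 + (-1)·3^1 + (-3)·3^2 = -27.
  |p(3)| = 27.
Check: |p(3)| = 27 ≤ 33 = M_tri(3). ✓ Equality does not hold at z = 3 (the coefficients have mixed signs, so the terms do not all align in phase there).

M_tri(3) = 33; |p(3)| = 27; equality at z=3: no.


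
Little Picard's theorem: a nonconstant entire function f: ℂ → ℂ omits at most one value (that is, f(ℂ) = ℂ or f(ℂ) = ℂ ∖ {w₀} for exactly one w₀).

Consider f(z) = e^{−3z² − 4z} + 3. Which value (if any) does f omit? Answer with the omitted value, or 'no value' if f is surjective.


Little Picard bounds the complement of f(ℂ) to at most one point.
The exponent g(z) = −3z² − 4z is a nonconstant polynomial, hence surjective onto ℂ. So e^{g(z)} takes every value in {e^w : w ∈ ℂ} = ℂ ∖ {0}. Adding 3 shifts the range to ℂ ∖ {3}. f omits exactly 3.

Omitted value: 3.


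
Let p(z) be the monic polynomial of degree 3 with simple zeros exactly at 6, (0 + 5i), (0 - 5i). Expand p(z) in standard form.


The polynomial is p(z) = ∏_{α ∈ S} (z − α), where S = {6, (0 + 5i), (0 - 5i)}.
Expanding the product yields: p(z) = z^3 -6·z^2 + 25·z -150.
Note conjugate pairs combine to real quadratics: (z − (0+5i))(z − (0−5i)) = z² + 25.
The resulting polynomial has degree 3 and real coefficients as required.

p(z) = z^3 -6·z^2 + 25·z -150.


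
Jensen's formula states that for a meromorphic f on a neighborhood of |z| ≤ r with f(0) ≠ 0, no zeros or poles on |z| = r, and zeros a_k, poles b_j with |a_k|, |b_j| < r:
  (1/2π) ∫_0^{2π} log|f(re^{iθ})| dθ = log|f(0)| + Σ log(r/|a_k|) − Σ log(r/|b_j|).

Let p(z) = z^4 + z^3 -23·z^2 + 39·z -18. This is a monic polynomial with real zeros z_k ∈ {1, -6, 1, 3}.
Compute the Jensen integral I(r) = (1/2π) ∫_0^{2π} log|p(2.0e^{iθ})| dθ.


Zeros: -6, 1, 1, 3; r = 2.0.
Inside |z| < r: 1, 1. Outside (|z| ≥ r): -6, 3.
p(0) = -18, so log|p(0)| = log(18) = 2.8904.
Apply Jensen: I(r) = log|p(0)| + Σ_k log(r/|z_k|), summed over zeros inside |z| < r.
  log(r/|z_k|) for z_k = 1: log(2.0/1) = 0.6931
  log(r/|z_k|) for z_k = 1: log(2.0/1) = 0.6931
  Outside zeros (-6, 3) contribute nothing to the Jensen sum.
Sum over inside zeros: 1.3863.
I(r) = log|p(0)| + (inside sum) = 2.8904 + 1.3863 = 4.2767.
Note: since some zeros are outside |z| ≤ r, the simplified n·log(r) form does NOT apply — only the inside zeros contribute.

I(r) ≈ 4.2767.


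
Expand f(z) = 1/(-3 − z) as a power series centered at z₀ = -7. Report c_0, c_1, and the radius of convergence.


Let w = z − z₀, so z = z₀ + w.
Then -3 − z = -3 − (z₀ + w) = (-3 − z₀) − w = 4 − w.
f(z) = 1/(4 − w) = (1/(4)) · 1/(1 − w/(4)) = Σ_{n≥0} w^n / (4)^(n+1).
So c_n = 1/(4)^(n+1):
  c_0 = 1/(4)^1 = 1/4.
  c_1 = 1/(4)^2 = 1/16.
The series is valid for |w/d| < 1, i.e. |z − z₀| < |d|.
Radius of convergence: R = |-3 − z₀| = |4| = 4 (distance from z₀ to the singularity z = -3).

c_0 = 1/4, c_1 = 1/16; R = 4.


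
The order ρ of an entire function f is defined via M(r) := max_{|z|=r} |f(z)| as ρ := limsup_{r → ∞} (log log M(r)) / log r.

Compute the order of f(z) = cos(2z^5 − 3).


Write cos(w) = (e^{iw} ± e^{−iw})/(2 or 2i), so |cos(w)| ≤ e^{|w|}. With w = 2z^5 − 3, |w| ≤ 2r^5 + 3 on |z|=r, giving M(r) ≤ e^{2r^5 + 3} and ρ ≤ 5. For the lower bound, choose z on |z|=r with 2z^5 purely imaginary of modulus 2r^5; then |cos(2z^5 − 3)| grows like e^{2r^5}/2, so ρ ≥ 5. Hence ρ = 5.
Therefore ρ = 5.

Order ρ = 5.


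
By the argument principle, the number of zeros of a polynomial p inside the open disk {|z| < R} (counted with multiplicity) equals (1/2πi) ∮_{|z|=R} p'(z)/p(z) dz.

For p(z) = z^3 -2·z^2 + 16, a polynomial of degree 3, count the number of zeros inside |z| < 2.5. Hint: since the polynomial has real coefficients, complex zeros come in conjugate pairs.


The zeros of p are: (2 + 2i), (2 - 2i), -2.
Their magnitudes are: 2.828, 2.828, 2.
Zeros with |z| < R = 2.5: -2.
Count = 1.
By the argument principle, (1/2πi) ∮_{|z|=R} p'(z)/p(z) dz equals exactly this count.

Number of zeros inside |z| < 2.5: 1.


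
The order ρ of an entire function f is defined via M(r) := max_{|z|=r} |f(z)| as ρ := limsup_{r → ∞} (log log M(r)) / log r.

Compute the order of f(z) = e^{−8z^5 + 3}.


|e^{−8z^5 + 3}| = e^{Re(-8·z^5) + 3} ≤ e^{8|z|^5 + 3} = e^{8r^5 + 3} on |z| = r, so ρ ≤ 5. Choosing z on |z|=r so that -8·z^5 is real positive (always possible by picking arg z appropriately) gives |f(z)| = e^{8r^5 + 3}, matching the bound. The additive constant 3 does not affect log log M(r) ~ 5·log r. Hence ρ = 5.
Therefore ρ = 5.

Order ρ = 5.


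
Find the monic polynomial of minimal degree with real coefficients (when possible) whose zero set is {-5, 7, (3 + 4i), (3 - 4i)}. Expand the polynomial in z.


The polynomial is p(z) = ∏_{α ∈ S} (z − α), where S = {-5, 7, (3 + 4i), (3 - 4i)}.
Expanding the product yields: p(z) = z^4 -8·z^3 + 2·z^2 + 160·z -875.
Note conjugate pairs combine to real quadratics: (z − (3+4i))(z − (3−4i)) = z² − 6z + 25.
The resulting polynomial has degree 4 and real coefficients as required.

p(z) = z^4 -8·z^3 + 2·z^2 + 160·z -875.


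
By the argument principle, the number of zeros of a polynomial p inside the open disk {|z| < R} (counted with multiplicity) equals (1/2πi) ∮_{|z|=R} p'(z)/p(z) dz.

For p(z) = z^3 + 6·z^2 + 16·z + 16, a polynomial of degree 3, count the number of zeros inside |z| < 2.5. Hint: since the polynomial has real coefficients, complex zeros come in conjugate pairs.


The zeros of p are: -2, (-2 + 2i), (-2 - 2i).
Their magnitudes are: 2, 2.828, 2.828.
Zeros with |z| < R = 2.5: -2.
Count = 1.
By the argument principle, (1/2πi) ∮_{|z|=R} p'(z)/p(z) dz equals exactly this count.

Number of zeros inside |z| < 2.5: 1.


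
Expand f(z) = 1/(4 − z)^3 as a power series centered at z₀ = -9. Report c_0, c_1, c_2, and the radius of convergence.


Let w = z − z₀, so z = z₀ + w.
Then 4 − z = 4 − (z₀ + w) = (4 − z₀) − w = 13 − w.
f(z) = 1/(13 − w)^3 = (1/(13)^3) · (1 − w/(13))^{−3}.
By the binomial series (1−u)^{−3} = Σ_{n≥0} C(n+2, 2) u^n for |u|<1, with u = w/(13):
  c_n = C(n+2, 2) / (13)^(n+3).
  c_0 = 1/(13)^3 = 1/2197.
  c_1 = 3/(13)^4 = 3/28561.
  c_2 = 6/(13)^5 = 6/371293.
The series is valid for |w/d| < 1, i.e. |z − z₀| < |d|.
Radius of convergence: R = |4 − z₀| = |13| = 13 (distance from z₀ to the singularity z = 4).

c_0 = 1/2197, c_1 = 3/28561, c_2 = 6/371293; R = 13.


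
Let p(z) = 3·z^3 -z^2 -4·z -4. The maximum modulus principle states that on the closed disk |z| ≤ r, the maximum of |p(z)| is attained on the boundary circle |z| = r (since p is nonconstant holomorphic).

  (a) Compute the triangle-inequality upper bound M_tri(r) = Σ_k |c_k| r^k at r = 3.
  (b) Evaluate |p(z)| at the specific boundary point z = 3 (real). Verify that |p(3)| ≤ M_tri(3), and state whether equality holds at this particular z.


Coefficients: c_0 = -4, c_1 = -4, c_2 = -1, c_3 = 3. Radius r = 3.
Part (a). Triangle bound: M_tri(r) = Σ_k |c_k| r^k
  = |-4|·3^0 + |-4|·3^1 + |-1|·3^2 + |3|·3^3
  = 4 + 12 + 9 + 81 = 106.
This bounds M(r) := max_{|z|=r} |p(z)| from above; equality holds iff all terms c_k z^k can be made to align in phase at a single z on |z|=r.
Part (b). At z = 3 (real, on the circle |z| = r):
  p(3) = (-4)·3^0 + (-4)·3^1 + (-1)·3^2 + (3)·3^3 = 56.
  |p(3)| = 56.
Check: |p(3)| = 56 ≤ 106 = M_tri(3). ✓ Equality does not hold at z = 3 (the coefficients have mixed signs, so the terms do not all align in phase there).

M_tri(3) = 106; |p(3)| = 56; equality at z=3: no.


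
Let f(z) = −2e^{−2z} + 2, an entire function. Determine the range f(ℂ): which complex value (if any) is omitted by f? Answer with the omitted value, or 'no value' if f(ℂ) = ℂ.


Little Picard bounds the complement of f(ℂ) to at most one point.
e^{−2z} is never zero on ℂ, so -2·e^{−2z} takes every value in ℂ ∖ {0}. Adding 2 shifts the range to ℂ ∖ {2}. Thus f omits exactly the value 2.

Omitted value: 2.


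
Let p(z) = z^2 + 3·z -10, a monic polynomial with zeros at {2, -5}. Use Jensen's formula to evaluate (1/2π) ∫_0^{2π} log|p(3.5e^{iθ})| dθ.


Zeros: -5, 2; r = 3.5.
Inside |z| < r: 2. Outside (|z| ≥ r): -5.
p(0) = -10, so log|p(0)| = log(10) = 2.3026.
Apply Jensen: I(r) = log|p(0)| + Σ_k log(r/|z_k|), summed over zeros inside |z| < r.
  log(r/|z_k|) for z_k = 2: log(3.5/2) = 0.5596
  Outside zeros (-5) contribute nothing to the Jensen sum.
Sum over inside zeros: 0.5596.
I(r) = log|p(0)| + (inside sum) = 2.3026 + 0.5596 = 2.8622.
Note: since some zeros are outside |z| ≤ r, the simplified n·log(r) form does NOT apply — only the inside zeros contribute.

I(r) ≈ 2.8622.


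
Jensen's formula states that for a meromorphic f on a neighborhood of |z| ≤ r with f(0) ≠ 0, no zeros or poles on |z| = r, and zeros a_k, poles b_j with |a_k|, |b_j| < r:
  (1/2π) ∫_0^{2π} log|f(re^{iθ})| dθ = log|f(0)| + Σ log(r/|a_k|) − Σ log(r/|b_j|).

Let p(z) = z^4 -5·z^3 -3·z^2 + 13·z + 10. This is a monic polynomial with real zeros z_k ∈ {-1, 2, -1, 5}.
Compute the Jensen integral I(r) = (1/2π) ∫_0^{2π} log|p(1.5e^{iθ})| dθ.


Zeros: -1, -1, 2, 5; r = 1.5.
Inside |z| < r: -1, -1. Outside (|z| ≥ r): 2, 5.
p(0) = 10, so log|p(0)| = log(10) = 2.3026.
Apply Jensen: I(r) = log|p(0)| + Σ_k log(r/|z_k|), summed over zeros inside |z| < r.
  log(r/|z_k|) for z_k = -1: log(1.5/1) = 0.4055
  log(r/|z_k|) for z_k = -1: log(1.5/1) = 0.4055
  Outside zeros (2, 5) contribute nothing to the Jensen sum.
Sum over inside zeros: 0.8109.
I(r) = log|p(0)| + (inside sum) = 2.3026 + 0.8109 = 3.1135.
Note: since some zeros are outside |z| ≤ r, the simplified n·log(r) form does NOT apply — only the inside zeros contribute.

I(r) ≈ 3.1135.
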